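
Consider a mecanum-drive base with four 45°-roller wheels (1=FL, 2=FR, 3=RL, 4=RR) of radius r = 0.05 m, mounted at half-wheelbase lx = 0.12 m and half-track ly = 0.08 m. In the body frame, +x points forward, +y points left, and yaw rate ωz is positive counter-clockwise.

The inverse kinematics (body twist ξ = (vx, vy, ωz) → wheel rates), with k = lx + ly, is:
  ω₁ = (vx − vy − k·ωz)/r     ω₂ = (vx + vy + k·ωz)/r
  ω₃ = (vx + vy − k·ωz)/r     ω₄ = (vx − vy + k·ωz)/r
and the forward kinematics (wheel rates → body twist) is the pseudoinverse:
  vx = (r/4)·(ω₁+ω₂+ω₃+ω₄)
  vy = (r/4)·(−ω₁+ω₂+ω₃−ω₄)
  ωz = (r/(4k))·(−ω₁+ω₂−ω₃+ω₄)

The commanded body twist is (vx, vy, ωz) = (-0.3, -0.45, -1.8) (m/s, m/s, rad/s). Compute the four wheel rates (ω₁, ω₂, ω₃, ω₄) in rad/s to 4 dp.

k = lx + ly = 0.12 + 0.08 = 0.2000;  k·ωz = 0.2000·-1.8 = -0.3600
ω₁ (FL) = (vx − vy − k·ωz)/r = 0.5100/0.05 = 10.2000
ω₂ (FR) = (vx + vy + k·ωz)/r = -1.1100/0.05 = -22.2000
ω₃ (RL) = (vx + vy − k·ωz)/r = -0.3900/0.05 = -7.8000
ω₄ (RR) = (vx − vy + k·ωz)/r = -0.2100/0.05 = -4.2000

(10.2000, -22.2000, -7.8000, -4.2000)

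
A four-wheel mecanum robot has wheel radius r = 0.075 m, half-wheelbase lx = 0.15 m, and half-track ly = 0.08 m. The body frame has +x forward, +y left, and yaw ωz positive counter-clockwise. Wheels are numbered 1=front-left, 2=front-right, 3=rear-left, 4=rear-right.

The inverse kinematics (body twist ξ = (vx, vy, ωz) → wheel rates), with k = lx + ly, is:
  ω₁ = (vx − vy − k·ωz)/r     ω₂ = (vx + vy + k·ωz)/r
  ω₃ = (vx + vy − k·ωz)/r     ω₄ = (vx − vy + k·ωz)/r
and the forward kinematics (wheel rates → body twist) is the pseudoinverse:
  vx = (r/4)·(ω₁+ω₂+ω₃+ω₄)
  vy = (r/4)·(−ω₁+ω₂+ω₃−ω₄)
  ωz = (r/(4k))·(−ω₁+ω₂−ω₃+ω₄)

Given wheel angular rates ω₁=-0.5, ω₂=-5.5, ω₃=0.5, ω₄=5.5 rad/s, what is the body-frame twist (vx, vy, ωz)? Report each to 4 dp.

(0.0000, -0.1875, 0.0000)

k = lx + ly = 0.15 + 0.08 = 0.2300
ω₁+ω₂+ω₃+ω₄ = 0.0000  →  vx = (0.075/4)·0.0000 = 0.0000
−ω₁+ω₂+ω₃−ω₄ = -10.0000  →  vy = (0.075/4)·-10.0000 = -0.1875
−ω₁+ω₂−ω₃+ω₄ = 0.0000  →  ωz = (0.075/0.9200)·0.0000 = 0.0000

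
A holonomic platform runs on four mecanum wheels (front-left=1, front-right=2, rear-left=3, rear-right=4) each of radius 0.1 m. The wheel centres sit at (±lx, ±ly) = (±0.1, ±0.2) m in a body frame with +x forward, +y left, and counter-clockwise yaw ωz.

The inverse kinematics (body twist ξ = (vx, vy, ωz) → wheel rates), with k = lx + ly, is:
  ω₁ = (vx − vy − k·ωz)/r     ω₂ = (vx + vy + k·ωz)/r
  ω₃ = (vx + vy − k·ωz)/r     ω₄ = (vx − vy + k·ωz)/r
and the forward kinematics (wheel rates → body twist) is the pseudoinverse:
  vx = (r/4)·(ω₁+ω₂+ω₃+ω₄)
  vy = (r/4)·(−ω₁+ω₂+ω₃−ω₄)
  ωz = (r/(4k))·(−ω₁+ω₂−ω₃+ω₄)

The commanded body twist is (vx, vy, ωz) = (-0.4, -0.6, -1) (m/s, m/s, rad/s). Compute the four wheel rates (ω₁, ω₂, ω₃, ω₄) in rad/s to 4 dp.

(5.0000, -13.0000, -7.0000, -1.0000)

k = lx + ly = 0.1 + 0.2 = 0.3000;  k·ωz = 0.3000·-1 = -0.3000
ω₁ (FL) = (vx − vy − k·ωz)/r = 0.5000/0.1 = 5.0000
ω₂ (FR) = (vx + vy + k·ωz)/r = -1.3000/0.1 = -13.0000
ω₃ (RL) = (vx + vy − k·ωz)/r = -0.7000/0.1 = -7.0000
ω₄ (RR) = (vx − vy + k·ωz)/r = -0.1000/0.1 = -1.0000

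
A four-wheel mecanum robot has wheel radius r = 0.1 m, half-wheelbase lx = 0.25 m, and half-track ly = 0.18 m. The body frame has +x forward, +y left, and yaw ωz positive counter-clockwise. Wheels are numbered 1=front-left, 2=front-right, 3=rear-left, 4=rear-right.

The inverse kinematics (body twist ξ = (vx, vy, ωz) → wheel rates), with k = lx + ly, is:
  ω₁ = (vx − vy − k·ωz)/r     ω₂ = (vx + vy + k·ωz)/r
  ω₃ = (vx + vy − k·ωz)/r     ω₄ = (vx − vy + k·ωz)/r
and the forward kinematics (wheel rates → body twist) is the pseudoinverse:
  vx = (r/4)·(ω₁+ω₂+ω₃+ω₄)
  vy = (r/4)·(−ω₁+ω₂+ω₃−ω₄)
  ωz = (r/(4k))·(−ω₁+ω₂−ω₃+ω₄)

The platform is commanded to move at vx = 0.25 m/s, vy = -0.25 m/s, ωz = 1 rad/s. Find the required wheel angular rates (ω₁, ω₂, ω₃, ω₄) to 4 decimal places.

k = lx + ly = 0.25 + 0.18 = 0.4300;  k·ωz = 0.4300·1 = 0.4300
ω₁ (FL) = (vx − vy − k·ωz)/r = 0.0700/0.1 = 0.7000
ω₂ (FR) = (vx + vy + k·ωz)/r = 0.4300/0.1 = 4.3000
ω₃ (RL) = (vx + vy − k·ωz)/r = -0.4300/0.1 = -4.3000
ω₄ (RR) = (vx − vy + k·ωz)/r = 0.9300/0.1 = 9.3000

(0.7000, 4.3000, -4.3000, 9.3000)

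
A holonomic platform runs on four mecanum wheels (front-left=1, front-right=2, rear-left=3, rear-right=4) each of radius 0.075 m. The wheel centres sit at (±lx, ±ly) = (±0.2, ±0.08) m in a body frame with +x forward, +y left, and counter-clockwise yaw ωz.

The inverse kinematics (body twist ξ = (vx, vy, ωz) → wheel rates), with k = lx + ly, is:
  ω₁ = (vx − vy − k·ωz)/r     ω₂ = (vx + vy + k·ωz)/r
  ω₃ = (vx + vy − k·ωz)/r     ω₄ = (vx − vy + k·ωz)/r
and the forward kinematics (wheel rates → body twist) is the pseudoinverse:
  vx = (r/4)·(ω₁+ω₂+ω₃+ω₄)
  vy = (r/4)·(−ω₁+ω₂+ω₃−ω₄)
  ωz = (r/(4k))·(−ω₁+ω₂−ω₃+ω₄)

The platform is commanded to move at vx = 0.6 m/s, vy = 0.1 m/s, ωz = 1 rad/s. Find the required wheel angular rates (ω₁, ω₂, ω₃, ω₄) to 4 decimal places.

(2.9333, 13.0667, 5.6000, 10.4000)

k = lx + ly = 0.2 + 0.08 = 0.2800;  k·ωz = 0.2800·1 = 0.2800
ω₁ (FL) = (vx − vy − k·ωz)/r = 0.2200/0.075 = 2.9333
ω₂ (FR) = (vx + vy + k·ωz)/r = 0.9800/0.075 = 13.0667
ω₃ (RL) = (vx + vy − k·ωz)/r = 0.4200/0.075 = 5.6000
ω₄ (RR) = (vx − vy + k·ωz)/r = 0.7800/0.075 = 10.4000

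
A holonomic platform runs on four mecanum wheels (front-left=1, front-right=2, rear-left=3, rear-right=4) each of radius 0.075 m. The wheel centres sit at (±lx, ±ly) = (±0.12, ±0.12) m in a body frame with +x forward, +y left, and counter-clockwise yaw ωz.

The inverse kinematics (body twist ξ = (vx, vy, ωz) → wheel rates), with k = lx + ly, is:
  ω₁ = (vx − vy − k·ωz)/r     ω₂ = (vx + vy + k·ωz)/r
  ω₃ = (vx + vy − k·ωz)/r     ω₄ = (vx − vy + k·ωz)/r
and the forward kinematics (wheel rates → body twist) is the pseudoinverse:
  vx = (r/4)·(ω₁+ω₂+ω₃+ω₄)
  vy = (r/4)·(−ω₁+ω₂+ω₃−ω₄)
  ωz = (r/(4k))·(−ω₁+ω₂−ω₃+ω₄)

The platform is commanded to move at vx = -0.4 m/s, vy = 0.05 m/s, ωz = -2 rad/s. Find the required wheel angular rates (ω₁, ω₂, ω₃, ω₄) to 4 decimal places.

k = lx + ly = 0.12 + 0.12 = 0.2400;  k·ωz = 0.2400·-2 = -0.4800
ω₁ (FL) = (vx − vy − k·ωz)/r = 0.0300/0.075 = 0.4000
ω₂ (FR) = (vx + vy + k·ωz)/r = -0.8300/0.075 = -11.0667
ω₃ (RL) = (vx + vy − k·ωz)/r = 0.1300/0.075 = 1.7333
ω₄ (RR) = (vx − vy + k·ωz)/r = -0.9300/0.075 = -12.4000

(0.4000, -11.0667, 1.7333, -12.4000)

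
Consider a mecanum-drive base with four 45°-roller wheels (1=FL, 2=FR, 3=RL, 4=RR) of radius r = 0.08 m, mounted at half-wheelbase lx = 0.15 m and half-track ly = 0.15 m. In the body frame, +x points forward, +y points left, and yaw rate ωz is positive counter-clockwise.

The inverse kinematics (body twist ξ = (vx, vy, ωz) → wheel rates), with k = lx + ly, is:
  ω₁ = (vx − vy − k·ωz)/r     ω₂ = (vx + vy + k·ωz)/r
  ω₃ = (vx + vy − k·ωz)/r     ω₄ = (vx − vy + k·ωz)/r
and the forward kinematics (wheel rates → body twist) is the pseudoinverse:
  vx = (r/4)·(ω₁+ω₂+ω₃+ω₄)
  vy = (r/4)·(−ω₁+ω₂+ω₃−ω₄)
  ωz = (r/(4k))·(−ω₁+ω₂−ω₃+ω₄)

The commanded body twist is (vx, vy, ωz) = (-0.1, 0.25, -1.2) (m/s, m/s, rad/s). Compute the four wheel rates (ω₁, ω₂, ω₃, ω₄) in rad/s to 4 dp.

k = lx + ly = 0.15 + 0.15 = 0.3000;  k·ωz = 0.3000·-1.2 = -0.3600
ω₁ (FL) = (vx − vy − k·ωz)/r = 0.0100/0.08 = 0.1250
ω₂ (FR) = (vx + vy + k·ωz)/r = -0.2100/0.08 = -2.6250
ω₃ (RL) = (vx + vy − k·ωz)/r = 0.5100/0.08 = 6.3750
ω₄ (RR) = (vx − vy + k·ωz)/r = -0.7100/0.08 = -8.8750

(0.1250, -2.6250, 6.3750, -8.8750)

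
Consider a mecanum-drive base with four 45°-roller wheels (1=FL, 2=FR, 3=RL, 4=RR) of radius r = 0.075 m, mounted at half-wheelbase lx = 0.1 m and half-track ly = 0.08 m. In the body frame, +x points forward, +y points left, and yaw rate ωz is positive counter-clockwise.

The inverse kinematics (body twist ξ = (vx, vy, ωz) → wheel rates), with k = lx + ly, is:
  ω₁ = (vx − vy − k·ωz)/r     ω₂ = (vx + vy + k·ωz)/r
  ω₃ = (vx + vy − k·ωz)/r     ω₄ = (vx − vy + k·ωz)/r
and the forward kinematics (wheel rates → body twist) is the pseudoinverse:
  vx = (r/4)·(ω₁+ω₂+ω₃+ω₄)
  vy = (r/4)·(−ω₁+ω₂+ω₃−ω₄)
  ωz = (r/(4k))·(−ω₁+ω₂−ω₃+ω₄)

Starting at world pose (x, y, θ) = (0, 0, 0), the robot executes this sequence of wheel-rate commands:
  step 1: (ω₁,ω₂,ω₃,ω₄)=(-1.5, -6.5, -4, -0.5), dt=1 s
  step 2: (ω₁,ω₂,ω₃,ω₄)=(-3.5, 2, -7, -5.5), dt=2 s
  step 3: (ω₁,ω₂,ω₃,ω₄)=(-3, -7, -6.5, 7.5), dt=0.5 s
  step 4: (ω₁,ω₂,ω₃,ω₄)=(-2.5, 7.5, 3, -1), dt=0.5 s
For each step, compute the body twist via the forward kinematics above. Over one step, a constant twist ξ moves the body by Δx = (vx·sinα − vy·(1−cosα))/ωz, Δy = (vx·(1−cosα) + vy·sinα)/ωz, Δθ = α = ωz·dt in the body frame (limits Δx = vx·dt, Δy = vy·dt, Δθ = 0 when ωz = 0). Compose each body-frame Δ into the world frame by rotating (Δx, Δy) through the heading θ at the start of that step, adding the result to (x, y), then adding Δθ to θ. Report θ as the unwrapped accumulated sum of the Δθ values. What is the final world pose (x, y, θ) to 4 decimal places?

(-0.7030, -0.3621, 2.1354)

step 1: ξ=(vx,vy,ωz)=(-0.2344, -0.1594, -0.1563), dt=1.0 → body Δ=(-0.2458, -0.1405, -0.1563) → world pose (-0.2458, -0.1405, -0.1563)
step 2: ξ=(vx,vy,ωz)=(-0.2625, 0.0750, 0.7292), dt=2.0 → body Δ=(-0.4490, -0.2174, 1.4583) → world pose (-0.7232, -0.2853, 1.3021)
step 3: ξ=(vx,vy,ωz)=(-0.1688, -0.3375, 1.0417), dt=0.5 → body Δ=(-0.0377, -0.1827, 0.5208) → world pose (-0.5571, -0.3701, 1.8229)
step 4: ξ=(vx,vy,ωz)=(0.1313, 0.2625, 0.6250), dt=0.5 → body Δ=(0.0442, 0.1393, 0.3125) → world pose (-0.7030, -0.3621, 2.1354)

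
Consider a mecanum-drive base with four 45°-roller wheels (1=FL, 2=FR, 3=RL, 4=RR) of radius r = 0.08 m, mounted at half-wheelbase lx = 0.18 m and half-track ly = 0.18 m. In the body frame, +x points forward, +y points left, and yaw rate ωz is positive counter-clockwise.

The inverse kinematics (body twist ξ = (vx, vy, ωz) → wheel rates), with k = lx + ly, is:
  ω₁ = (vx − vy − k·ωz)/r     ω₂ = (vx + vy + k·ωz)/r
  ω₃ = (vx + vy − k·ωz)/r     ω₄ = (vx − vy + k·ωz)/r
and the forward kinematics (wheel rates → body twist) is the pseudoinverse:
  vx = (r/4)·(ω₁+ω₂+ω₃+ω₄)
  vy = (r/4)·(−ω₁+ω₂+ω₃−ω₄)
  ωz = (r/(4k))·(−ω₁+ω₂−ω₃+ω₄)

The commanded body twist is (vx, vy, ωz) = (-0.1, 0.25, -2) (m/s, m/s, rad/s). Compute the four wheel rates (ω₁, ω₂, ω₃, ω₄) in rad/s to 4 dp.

k = lx + ly = 0.18 + 0.18 = 0.3600;  k·ωz = 0.3600·-2 = -0.7200
ω₁ (FL) = (vx − vy − k·ωz)/r = 0.3700/0.08 = 4.6250
ω₂ (FR) = (vx + vy + k·ωz)/r = -0.5700/0.08 = -7.1250
ω₃ (RL) = (vx + vy − k·ωz)/r = 0.8700/0.08 = 10.8750
ω₄ (RR) = (vx − vy + k·ωz)/r = -1.0700/0.08 = -13.3750

(4.6250, -7.1250, 10.8750, -13.3750)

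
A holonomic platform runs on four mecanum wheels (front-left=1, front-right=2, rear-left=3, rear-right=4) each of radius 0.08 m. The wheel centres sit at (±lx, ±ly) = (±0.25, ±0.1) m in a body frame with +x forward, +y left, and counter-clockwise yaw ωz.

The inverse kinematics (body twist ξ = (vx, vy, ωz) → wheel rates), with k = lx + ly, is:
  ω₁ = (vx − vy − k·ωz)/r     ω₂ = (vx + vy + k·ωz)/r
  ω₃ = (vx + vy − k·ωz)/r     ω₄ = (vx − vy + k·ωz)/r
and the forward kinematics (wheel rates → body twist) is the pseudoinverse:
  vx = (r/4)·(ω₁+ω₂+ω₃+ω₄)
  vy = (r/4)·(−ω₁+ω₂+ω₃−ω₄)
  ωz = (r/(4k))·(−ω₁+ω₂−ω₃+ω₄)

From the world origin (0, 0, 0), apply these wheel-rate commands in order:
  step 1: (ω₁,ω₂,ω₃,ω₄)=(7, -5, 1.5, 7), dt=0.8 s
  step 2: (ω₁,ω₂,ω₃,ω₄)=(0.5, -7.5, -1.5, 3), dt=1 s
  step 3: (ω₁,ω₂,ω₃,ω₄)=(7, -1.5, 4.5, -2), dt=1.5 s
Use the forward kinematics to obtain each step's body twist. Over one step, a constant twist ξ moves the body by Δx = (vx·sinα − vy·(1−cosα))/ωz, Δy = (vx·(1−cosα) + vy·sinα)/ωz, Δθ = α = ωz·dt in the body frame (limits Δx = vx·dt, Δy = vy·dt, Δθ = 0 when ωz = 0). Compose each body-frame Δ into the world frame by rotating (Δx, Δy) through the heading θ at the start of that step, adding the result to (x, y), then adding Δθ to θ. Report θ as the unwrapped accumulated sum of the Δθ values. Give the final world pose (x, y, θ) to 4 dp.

step 1: ξ=(vx,vy,ωz)=(0.2100, -0.3500, -0.3714), dt=0.8 → body Δ=(0.1242, -0.3007, -0.2971) → world pose (0.1242, -0.3007, -0.2971)
step 2: ξ=(vx,vy,ωz)=(-0.1100, -0.2500, -0.2000), dt=1.0 → body Δ=(-0.1342, -0.2374, -0.2000) → world pose (-0.0736, -0.4884, -0.4971)
step 3: ξ=(vx,vy,ωz)=(0.1600, -0.0400, -0.8571), dt=1.5 → body Δ=(0.1456, -0.1790, -1.2857) → world pose (-0.0309, -0.7151, -1.7829)

(-0.0309, -0.7151, -1.7829)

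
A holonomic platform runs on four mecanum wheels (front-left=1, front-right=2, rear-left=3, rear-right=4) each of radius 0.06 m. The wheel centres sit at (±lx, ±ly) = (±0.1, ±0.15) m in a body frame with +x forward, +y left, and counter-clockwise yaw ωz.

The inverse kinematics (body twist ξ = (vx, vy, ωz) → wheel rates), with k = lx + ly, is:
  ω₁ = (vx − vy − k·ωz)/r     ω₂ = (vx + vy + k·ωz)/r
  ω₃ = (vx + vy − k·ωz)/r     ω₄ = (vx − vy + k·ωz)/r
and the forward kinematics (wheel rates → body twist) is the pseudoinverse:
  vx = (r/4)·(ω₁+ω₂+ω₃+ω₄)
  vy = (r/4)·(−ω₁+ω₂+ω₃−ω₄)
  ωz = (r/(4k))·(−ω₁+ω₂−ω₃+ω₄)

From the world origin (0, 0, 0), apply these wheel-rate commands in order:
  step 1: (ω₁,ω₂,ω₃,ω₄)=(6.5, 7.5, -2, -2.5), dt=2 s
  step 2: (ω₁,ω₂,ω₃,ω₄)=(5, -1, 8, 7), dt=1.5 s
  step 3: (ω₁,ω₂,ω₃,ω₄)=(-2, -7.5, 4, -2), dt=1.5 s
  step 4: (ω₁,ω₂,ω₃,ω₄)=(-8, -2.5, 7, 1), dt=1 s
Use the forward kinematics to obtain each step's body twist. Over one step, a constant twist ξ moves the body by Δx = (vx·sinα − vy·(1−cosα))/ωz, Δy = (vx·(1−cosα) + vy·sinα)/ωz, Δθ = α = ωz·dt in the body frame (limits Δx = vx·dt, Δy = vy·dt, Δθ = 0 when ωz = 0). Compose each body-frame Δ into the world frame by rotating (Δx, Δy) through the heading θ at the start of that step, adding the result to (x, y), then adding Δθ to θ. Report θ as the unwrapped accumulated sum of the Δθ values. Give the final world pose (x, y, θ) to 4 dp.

(0.7711, 0.0172, -1.6350)

step 1: ξ=(vx,vy,ωz)=(0.1425, 0.0225, 0.0300), dt=2.0 → body Δ=(0.2835, 0.0535, 0.0600) → world pose (0.2835, 0.0535, 0.0600)
step 2: ξ=(vx,vy,ωz)=(0.2850, -0.0750, -0.4200), dt=1.5 → body Δ=(0.3655, -0.2355, -0.6300) → world pose (0.6624, -0.1596, -0.5700)
step 3: ξ=(vx,vy,ωz)=(-0.1125, 0.0075, -0.6900), dt=1.5 → body Δ=(-0.1349, 0.0892, -1.0350) → world pose (0.5970, -0.0118, -1.6050)
step 4: ξ=(vx,vy,ωz)=(-0.0375, 0.1725, -0.0300), dt=1.0 → body Δ=(-0.0349, 0.1730, -0.0300) → world pose (0.7711, 0.0172, -1.6350)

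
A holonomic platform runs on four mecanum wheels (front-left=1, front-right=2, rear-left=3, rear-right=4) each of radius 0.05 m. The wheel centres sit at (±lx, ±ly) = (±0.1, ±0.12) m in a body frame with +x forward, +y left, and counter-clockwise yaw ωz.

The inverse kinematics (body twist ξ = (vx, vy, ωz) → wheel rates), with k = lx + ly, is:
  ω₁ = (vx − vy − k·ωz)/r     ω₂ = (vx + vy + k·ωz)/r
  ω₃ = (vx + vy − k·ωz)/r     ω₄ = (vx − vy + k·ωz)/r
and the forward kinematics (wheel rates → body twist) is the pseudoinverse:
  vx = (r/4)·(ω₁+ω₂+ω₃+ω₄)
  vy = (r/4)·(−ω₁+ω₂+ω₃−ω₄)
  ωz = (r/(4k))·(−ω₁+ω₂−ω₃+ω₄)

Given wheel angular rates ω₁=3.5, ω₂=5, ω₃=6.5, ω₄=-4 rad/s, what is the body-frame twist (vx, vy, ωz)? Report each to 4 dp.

(0.1375, 0.1500, -0.5114)

k = lx + ly = 0.1 + 0.12 = 0.2200
ω₁+ω₂+ω₃+ω₄ = 11.0000  →  vx = (0.05/4)·11.0000 = 0.1375
−ω₁+ω₂+ω₃−ω₄ = 12.0000  →  vy = (0.05/4)·12.0000 = 0.1500
−ω₁+ω₂−ω₃+ω₄ = -9.0000  →  ωz = (0.05/0.8800)·-9.0000 = -0.5114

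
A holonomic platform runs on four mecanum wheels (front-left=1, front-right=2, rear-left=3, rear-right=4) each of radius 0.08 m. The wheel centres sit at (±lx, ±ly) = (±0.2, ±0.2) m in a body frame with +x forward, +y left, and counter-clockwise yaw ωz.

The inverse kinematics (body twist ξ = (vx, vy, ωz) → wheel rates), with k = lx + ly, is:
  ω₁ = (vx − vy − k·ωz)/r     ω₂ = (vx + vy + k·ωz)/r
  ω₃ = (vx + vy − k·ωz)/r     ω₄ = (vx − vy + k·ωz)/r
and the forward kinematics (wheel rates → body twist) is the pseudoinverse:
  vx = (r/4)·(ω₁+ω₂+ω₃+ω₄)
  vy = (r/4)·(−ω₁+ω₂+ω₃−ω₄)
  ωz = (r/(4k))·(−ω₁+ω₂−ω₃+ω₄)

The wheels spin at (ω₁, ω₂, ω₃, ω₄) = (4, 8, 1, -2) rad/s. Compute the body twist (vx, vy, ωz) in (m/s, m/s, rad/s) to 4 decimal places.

k = lx + ly = 0.2 + 0.2 = 0.4000
ω₁+ω₂+ω₃+ω₄ = 11.0000  →  vx = (0.08/4)·11.0000 = 0.2200
−ω₁+ω₂+ω₃−ω₄ = 7.0000  →  vy = (0.08/4)·7.0000 = 0.1400
−ω₁+ω₂−ω₃+ω₄ = 1.0000  →  ωz = (0.08/1.6000)·1.0000 = 0.0500

(0.2200, 0.1400, 0.0500)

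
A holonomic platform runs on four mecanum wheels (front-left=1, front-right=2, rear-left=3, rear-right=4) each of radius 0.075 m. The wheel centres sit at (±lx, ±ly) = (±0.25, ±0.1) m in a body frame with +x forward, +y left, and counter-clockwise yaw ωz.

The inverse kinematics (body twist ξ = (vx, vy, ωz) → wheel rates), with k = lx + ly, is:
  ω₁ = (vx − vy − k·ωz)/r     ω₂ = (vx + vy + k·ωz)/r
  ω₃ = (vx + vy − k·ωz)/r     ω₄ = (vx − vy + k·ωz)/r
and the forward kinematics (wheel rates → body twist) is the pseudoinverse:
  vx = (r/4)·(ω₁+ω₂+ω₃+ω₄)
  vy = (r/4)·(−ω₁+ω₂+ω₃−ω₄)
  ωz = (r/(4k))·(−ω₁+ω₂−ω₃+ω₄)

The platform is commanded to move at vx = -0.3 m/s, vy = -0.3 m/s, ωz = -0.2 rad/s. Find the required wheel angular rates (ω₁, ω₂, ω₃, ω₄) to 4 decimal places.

(0.9333, -8.9333, -7.0667, -0.9333)

k = lx + ly = 0.25 + 0.1 = 0.3500;  k·ωz = 0.3500·-0.2 = -0.0700
ω₁ (FL) = (vx − vy − k·ωz)/r = 0.0700/0.075 = 0.9333
ω₂ (FR) = (vx + vy + k·ωz)/r = -0.6700/0.075 = -8.9333
ω₃ (RL) = (vx + vy − k·ωz)/r = -0.5300/0.075 = -7.0667
ω₄ (RR) = (vx − vy + k·ωz)/r = -0.0700/0.075 = -0.9333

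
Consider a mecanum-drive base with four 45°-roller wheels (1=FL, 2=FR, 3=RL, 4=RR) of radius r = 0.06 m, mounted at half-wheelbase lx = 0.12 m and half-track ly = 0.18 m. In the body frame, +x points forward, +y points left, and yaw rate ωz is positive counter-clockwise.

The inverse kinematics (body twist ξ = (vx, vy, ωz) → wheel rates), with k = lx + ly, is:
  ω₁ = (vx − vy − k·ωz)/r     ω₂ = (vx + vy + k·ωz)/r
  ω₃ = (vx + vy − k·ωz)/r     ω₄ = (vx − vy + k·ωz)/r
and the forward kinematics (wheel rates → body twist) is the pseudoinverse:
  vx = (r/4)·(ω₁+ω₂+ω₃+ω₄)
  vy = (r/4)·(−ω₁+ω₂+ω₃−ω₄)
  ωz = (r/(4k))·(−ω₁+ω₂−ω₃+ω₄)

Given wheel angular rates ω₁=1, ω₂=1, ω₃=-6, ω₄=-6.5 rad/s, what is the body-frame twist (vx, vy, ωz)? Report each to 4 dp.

k = lx + ly = 0.12 + 0.18 = 0.3000
ω₁+ω₂+ω₃+ω₄ = -10.5000  →  vx = (0.06/4)·-10.5000 = -0.1575
−ω₁+ω₂+ω₃−ω₄ = 0.5000  →  vy = (0.06/4)·0.5000 = 0.0075
−ω₁+ω₂−ω₃+ω₄ = -0.5000  →  ωz = (0.06/1.2000)·-0.5000 = -0.0250

(-0.1575, 0.0075, -0.0250)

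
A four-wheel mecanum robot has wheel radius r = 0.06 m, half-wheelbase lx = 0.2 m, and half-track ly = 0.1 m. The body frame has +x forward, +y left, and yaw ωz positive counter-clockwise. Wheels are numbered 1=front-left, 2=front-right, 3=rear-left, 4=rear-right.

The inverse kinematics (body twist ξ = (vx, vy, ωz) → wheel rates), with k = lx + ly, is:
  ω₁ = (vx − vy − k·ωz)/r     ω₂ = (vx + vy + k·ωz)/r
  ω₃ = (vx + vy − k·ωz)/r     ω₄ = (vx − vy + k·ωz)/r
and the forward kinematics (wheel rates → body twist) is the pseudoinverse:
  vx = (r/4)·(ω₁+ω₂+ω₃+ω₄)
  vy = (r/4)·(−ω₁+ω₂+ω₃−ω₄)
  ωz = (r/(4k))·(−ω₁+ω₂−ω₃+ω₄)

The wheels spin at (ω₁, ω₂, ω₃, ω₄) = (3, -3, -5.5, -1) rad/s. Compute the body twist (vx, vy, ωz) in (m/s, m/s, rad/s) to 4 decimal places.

(-0.0975, -0.1575, -0.0750)

k = lx + ly = 0.2 + 0.1 = 0.3000
ω₁+ω₂+ω₃+ω₄ = -6.5000  →  vx = (0.06/4)·-6.5000 = -0.0975
−ω₁+ω₂+ω₃−ω₄ = -10.5000  →  vy = (0.06/4)·-10.5000 = -0.1575
−ω₁+ω₂−ω₃+ω₄ = -1.5000  →  ωz = (0.06/1.2000)·-1.5000 = -0.0750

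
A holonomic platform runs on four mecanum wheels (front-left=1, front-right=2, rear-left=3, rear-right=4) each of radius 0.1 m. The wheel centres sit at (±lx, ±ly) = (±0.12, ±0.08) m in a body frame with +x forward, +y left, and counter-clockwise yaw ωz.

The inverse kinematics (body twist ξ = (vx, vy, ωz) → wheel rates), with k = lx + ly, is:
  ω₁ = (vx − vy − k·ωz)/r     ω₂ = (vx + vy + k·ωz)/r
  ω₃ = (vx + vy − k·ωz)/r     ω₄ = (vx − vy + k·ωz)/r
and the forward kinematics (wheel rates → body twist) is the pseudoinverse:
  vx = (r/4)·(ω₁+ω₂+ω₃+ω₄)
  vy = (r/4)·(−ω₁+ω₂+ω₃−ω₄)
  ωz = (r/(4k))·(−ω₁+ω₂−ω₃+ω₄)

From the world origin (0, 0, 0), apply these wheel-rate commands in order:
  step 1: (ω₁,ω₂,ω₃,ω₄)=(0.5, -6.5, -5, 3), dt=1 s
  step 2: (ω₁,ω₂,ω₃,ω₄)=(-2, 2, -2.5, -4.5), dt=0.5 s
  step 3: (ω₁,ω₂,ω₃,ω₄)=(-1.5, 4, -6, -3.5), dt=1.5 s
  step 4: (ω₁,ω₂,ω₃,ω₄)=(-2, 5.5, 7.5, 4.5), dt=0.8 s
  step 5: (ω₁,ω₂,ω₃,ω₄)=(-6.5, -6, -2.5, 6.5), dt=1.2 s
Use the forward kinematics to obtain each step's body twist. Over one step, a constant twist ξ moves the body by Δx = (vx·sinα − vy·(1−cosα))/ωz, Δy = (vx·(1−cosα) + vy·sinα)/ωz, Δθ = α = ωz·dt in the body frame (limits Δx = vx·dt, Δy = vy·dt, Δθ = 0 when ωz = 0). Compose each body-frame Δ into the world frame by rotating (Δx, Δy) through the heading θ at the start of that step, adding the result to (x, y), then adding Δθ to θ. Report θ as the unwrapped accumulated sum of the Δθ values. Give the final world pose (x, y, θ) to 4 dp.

step 1: ξ=(vx,vy,ωz)=(-0.2000, -0.3750, 0.1250), dt=1.0 → body Δ=(-0.1761, -0.3865, 0.1250) → world pose (-0.1761, -0.3865, 0.1250)
step 2: ξ=(vx,vy,ωz)=(-0.1750, 0.1500, 0.2500), dt=0.5 → body Δ=(-0.0920, 0.0693, 0.1250) → world pose (-0.2760, -0.3292, 0.2500)
step 3: ξ=(vx,vy,ωz)=(-0.1750, 0.0750, 1.0000), dt=1.5 → body Δ=(-0.2443, -0.0878, 1.5000) → world pose (-0.4909, -0.4747, 1.7500)
step 4: ξ=(vx,vy,ωz)=(0.3875, 0.2625, 0.5625), dt=0.8 → body Δ=(0.2532, 0.2716, 0.4500) → world pose (-0.8032, -0.2740, 2.2000)
step 5: ξ=(vx,vy,ωz)=(-0.2125, -0.2125, 1.1875), dt=1.2 → body Δ=(-0.0241, -0.3300, 1.4250) → world pose (-0.5223, -0.0992, 3.6250)

(-0.5223, -0.0992, 3.6250)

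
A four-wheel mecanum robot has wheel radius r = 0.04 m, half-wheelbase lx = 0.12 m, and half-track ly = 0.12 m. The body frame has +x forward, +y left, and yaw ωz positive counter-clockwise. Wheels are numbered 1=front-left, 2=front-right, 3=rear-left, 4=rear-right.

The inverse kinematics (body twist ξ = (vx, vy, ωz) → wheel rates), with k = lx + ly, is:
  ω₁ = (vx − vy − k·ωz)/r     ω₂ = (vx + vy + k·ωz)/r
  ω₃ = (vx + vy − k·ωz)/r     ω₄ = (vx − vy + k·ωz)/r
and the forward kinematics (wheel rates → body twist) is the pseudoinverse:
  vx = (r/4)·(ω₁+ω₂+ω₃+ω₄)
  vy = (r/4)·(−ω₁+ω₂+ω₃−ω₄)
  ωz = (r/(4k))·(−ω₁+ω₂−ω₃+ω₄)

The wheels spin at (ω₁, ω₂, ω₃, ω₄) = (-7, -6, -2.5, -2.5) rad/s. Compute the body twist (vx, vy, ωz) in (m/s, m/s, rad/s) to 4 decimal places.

k = lx + ly = 0.12 + 0.12 = 0.2400
ω₁+ω₂+ω₃+ω₄ = -18.0000  →  vx = (0.04/4)·-18.0000 = -0.1800
−ω₁+ω₂+ω₃−ω₄ = 1.0000  →  vy = (0.04/4)·1.0000 = 0.0100
−ω₁+ω₂−ω₃+ω₄ = 1.0000  →  ωz = (0.04/0.9600)·1.0000 = 0.0417

(-0.1800, 0.0100, 0.0417)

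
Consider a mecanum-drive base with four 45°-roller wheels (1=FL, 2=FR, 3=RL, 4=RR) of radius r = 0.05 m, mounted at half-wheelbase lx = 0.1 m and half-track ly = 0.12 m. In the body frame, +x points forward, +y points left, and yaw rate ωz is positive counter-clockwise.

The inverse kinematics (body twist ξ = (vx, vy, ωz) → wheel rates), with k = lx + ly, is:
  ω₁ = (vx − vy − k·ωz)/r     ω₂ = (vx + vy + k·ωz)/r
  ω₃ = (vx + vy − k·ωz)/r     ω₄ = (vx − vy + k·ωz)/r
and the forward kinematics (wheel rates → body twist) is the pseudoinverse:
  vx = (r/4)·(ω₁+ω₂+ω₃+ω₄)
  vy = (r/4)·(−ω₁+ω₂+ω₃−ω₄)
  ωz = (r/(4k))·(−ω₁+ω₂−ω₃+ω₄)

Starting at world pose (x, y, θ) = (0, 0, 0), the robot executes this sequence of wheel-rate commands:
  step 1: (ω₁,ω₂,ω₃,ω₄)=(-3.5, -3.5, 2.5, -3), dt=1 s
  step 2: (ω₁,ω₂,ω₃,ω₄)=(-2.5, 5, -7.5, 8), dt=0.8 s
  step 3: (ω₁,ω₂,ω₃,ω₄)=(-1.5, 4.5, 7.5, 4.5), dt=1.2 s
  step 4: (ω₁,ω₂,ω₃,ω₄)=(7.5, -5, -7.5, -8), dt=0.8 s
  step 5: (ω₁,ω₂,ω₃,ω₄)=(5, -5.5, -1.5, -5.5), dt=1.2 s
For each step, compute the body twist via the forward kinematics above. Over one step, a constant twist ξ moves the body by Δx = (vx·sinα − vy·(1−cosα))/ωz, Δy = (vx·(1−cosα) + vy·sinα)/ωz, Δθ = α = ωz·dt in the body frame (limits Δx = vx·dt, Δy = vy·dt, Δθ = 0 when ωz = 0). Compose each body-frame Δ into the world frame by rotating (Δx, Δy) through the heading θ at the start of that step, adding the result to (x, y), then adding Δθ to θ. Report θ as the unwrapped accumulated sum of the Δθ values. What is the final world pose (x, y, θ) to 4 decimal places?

step 1: ξ=(vx,vy,ωz)=(-0.0938, 0.0688, -0.3125), dt=1.0 → body Δ=(-0.0816, 0.0822, -0.3125) → world pose (-0.0816, 0.0822, -0.3125)
step 2: ξ=(vx,vy,ωz)=(0.0375, -0.1000, 1.3068), dt=0.8 → body Δ=(0.0630, -0.0519, 1.0455) → world pose (-0.0376, 0.0134, 0.7330)
step 3: ξ=(vx,vy,ωz)=(0.1875, 0.1125, 0.1705), dt=1.2 → body Δ=(0.2097, 0.1570, 0.2045) → world pose (0.0132, 0.2704, 0.9375)
step 4: ξ=(vx,vy,ωz)=(-0.1625, -0.1500, -0.7386), dt=0.8 → body Δ=(-0.1570, -0.0758, -0.5909) → world pose (-0.0186, 0.0990, 0.3466)
step 5: ξ=(vx,vy,ωz)=(-0.0938, -0.0813, -0.8239), dt=1.2 → body Δ=(-0.1394, -0.0311, -0.9886) → world pose (-0.1392, 0.0223, -0.6420)

(-0.1392, 0.0223, -0.6420)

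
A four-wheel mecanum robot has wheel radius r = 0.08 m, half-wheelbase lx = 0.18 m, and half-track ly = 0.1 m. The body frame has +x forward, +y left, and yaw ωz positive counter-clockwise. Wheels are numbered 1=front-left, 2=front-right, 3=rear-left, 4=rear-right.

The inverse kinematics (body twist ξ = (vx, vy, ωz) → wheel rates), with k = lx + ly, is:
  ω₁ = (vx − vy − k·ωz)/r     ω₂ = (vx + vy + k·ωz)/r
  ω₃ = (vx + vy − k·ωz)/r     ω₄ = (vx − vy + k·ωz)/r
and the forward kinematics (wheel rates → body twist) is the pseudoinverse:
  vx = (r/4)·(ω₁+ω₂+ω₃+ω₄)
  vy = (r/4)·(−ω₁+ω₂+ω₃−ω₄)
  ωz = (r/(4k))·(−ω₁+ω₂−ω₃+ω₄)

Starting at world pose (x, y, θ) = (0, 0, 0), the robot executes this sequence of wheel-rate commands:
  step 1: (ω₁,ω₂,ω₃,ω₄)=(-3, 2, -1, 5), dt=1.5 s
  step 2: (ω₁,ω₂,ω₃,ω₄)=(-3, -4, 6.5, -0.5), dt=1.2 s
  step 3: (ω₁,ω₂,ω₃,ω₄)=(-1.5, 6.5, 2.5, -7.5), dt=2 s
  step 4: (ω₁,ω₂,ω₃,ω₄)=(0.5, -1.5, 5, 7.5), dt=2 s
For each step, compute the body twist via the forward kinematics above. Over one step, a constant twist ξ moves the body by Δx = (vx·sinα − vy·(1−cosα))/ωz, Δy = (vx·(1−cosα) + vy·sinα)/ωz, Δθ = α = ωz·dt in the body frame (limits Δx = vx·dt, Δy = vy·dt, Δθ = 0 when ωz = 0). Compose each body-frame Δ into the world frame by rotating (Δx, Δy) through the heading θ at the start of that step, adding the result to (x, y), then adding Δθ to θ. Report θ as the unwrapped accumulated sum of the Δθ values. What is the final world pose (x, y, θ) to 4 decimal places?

step 1: ξ=(vx,vy,ωz)=(0.0600, -0.0200, 0.7857), dt=1.5 → body Δ=(0.0863, 0.0237, 1.1786) → world pose (0.0863, 0.0237, 1.1786)
step 2: ξ=(vx,vy,ωz)=(-0.0200, 0.1200, -0.5714), dt=1.2 → body Δ=(0.0253, 0.1409, -0.6857) → world pose (-0.0342, 0.1009, 0.4929)
step 3: ξ=(vx,vy,ωz)=(0.0000, 0.3600, -0.1429), dt=2.0 → body Δ=(0.1022, 0.7102, -0.2857) → world pose (-0.2803, 0.7749, 0.2071)
step 4: ξ=(vx,vy,ωz)=(0.2300, -0.0900, 0.0357), dt=2.0 → body Δ=(0.4660, -0.1634, 0.0714) → world pose (0.2094, 0.7109, 0.2786)

(0.2094, 0.7109, 0.2786)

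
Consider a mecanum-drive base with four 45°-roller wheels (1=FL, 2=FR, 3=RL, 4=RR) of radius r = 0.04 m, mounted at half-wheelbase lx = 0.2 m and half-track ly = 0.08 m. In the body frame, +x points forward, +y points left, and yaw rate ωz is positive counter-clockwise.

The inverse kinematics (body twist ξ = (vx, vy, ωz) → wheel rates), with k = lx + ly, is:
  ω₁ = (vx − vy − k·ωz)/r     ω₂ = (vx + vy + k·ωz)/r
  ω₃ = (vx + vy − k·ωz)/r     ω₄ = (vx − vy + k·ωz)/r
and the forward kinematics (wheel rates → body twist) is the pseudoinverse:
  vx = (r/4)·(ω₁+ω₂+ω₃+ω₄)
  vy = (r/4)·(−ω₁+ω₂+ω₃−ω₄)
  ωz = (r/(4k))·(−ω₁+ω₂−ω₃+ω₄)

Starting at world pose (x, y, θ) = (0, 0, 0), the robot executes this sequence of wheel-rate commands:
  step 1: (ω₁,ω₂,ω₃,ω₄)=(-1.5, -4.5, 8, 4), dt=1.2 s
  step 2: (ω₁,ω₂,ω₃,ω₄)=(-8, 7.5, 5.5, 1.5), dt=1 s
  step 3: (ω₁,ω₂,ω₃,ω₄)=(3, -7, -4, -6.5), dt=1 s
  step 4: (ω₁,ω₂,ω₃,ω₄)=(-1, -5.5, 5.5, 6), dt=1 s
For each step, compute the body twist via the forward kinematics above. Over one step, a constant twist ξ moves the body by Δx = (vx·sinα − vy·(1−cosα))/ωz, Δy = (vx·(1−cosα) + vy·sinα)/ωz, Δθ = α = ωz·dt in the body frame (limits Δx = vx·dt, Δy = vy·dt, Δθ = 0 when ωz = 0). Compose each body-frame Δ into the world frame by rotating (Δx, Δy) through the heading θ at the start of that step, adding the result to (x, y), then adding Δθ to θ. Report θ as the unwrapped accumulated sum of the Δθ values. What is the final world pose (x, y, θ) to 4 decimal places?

(0.0301, 0.0643, -0.4786)

step 1: ξ=(vx,vy,ωz)=(0.0600, 0.0100, -0.2500), dt=1.2 → body Δ=(0.0727, 0.0011, -0.3000) → world pose (0.0727, 0.0011, -0.3000)
step 2: ξ=(vx,vy,ωz)=(0.0650, 0.1950, 0.4107), dt=1.0 → body Δ=(0.0237, 0.2027, 0.4107) → world pose (0.1553, 0.1878, 0.1107)
step 3: ξ=(vx,vy,ωz)=(-0.1450, -0.0750, -0.4464), dt=1.0 → body Δ=(-0.1567, -0.0407, -0.4464) → world pose (0.0040, 0.1300, -0.3357)
step 4: ξ=(vx,vy,ωz)=(0.0500, -0.0500, -0.1429), dt=1.0 → body Δ=(0.0463, -0.0534, -0.1429) → world pose (0.0301, 0.0643, -0.4786)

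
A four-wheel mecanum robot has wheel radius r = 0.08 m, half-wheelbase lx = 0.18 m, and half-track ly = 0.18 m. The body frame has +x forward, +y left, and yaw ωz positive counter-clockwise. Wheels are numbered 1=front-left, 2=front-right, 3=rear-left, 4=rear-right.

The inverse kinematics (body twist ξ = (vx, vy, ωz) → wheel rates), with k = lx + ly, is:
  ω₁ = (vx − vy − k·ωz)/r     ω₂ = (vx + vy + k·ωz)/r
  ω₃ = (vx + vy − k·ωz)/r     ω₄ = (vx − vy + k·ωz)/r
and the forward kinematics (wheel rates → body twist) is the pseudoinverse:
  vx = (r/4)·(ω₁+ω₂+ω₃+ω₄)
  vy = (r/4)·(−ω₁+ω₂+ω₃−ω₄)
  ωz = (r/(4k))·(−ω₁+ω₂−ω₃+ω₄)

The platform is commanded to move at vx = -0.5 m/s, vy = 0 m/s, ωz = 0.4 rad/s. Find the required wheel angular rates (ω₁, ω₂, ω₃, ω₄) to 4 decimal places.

k = lx + ly = 0.18 + 0.18 = 0.3600;  k·ωz = 0.3600·0.4 = 0.1440
ω₁ (FL) = (vx − vy − k·ωz)/r = -0.6440/0.08 = -8.0500
ω₂ (FR) = (vx + vy + k·ωz)/r = -0.3560/0.08 = -4.4500
ω₃ (RL) = (vx + vy − k·ωz)/r = -0.6440/0.08 = -8.0500
ω₄ (RR) = (vx − vy + k·ωz)/r = -0.3560/0.08 = -4.4500

(-8.0500, -4.4500, -8.0500, -4.4500)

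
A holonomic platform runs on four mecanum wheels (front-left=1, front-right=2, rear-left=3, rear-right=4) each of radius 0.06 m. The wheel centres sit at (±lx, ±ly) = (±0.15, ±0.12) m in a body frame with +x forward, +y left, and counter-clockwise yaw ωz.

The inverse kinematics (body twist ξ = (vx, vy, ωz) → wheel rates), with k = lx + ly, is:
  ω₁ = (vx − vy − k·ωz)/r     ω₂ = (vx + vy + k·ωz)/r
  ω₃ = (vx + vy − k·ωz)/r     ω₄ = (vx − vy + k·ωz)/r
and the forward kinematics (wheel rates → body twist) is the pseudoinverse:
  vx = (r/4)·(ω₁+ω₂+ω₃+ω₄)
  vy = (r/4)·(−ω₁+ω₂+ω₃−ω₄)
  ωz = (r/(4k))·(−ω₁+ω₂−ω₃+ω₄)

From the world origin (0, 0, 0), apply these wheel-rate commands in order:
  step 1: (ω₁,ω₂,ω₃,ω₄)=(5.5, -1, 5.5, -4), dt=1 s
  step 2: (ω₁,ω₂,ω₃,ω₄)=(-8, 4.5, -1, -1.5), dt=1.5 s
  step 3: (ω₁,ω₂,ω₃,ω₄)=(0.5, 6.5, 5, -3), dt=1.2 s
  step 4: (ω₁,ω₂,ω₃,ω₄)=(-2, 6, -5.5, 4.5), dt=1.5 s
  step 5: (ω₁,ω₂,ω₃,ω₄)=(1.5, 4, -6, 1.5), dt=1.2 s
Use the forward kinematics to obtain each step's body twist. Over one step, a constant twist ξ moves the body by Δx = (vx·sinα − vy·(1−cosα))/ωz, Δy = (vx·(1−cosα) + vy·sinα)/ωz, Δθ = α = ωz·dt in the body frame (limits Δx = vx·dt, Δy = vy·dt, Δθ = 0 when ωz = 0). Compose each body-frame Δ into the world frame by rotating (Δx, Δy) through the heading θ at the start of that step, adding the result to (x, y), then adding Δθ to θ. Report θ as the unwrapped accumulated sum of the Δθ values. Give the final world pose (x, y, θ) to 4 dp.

(0.3890, 0.6177, 2.1444)

step 1: ξ=(vx,vy,ωz)=(0.0900, 0.0450, -0.8889), dt=1.0 → body Δ=(0.0973, 0.0019, -0.8889) → world pose (0.0973, 0.0019, -0.8889)
step 2: ξ=(vx,vy,ωz)=(-0.0900, 0.1950, 0.6667), dt=1.5 → body Δ=(-0.2481, 0.1841, 1.0000) → world pose (0.0839, 0.3105, 0.1111)
step 3: ξ=(vx,vy,ωz)=(0.1350, 0.2100, -0.1111), dt=1.2 → body Δ=(0.1783, 0.2405, -0.1333) → world pose (0.2344, 0.5692, -0.0222)
step 4: ξ=(vx,vy,ωz)=(0.0450, -0.0300, 1.0000), dt=1.5 → body Δ=(0.0728, 0.0119, 1.5000) → world pose (0.3074, 0.5795, 1.4778)
step 5: ξ=(vx,vy,ωz)=(0.0150, -0.0750, 0.5556), dt=1.2 → body Δ=(0.0456, -0.0777, 0.6667) → world pose (0.3890, 0.6177, 2.1444)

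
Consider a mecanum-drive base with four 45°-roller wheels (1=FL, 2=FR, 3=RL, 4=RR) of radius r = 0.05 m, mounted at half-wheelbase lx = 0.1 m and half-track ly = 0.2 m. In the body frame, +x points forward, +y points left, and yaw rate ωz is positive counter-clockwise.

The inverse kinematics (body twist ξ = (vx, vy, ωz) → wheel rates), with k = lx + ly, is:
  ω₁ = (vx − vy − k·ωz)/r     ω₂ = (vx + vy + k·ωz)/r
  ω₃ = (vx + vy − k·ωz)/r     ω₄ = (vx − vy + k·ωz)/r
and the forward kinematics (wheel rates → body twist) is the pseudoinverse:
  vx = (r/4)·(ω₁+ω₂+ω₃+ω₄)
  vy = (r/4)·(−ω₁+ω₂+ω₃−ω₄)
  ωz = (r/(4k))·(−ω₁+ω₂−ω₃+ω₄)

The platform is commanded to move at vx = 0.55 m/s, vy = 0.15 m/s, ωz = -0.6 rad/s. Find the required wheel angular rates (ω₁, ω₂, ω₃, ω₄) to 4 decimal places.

k = lx + ly = 0.1 + 0.2 = 0.3000;  k·ωz = 0.3000·-0.6 = -0.1800
ω₁ (FL) = (vx − vy − k·ωz)/r = 0.5800/0.05 = 11.6000
ω₂ (FR) = (vx + vy + k·ωz)/r = 0.5200/0.05 = 10.4000
ω₃ (RL) = (vx + vy − k·ωz)/r = 0.8800/0.05 = 17.6000
ω₄ (RR) = (vx − vy + k·ωz)/r = 0.2200/0.05 = 4.4000

(11.6000, 10.4000, 17.6000, 4.4000)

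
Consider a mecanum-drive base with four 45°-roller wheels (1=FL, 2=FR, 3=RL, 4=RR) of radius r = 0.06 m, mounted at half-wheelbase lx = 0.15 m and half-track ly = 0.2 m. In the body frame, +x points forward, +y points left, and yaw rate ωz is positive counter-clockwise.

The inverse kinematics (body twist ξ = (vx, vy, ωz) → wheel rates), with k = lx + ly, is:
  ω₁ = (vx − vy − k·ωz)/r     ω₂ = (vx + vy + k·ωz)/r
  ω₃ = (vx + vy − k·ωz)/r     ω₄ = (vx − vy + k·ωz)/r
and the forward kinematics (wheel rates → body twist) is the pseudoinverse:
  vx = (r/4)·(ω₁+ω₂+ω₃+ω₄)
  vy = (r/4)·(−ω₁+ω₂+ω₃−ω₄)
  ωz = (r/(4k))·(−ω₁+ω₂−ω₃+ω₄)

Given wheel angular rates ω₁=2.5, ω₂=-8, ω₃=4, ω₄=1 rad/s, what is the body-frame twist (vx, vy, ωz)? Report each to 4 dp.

k = lx + ly = 0.15 + 0.2 = 0.3500
ω₁+ω₂+ω₃+ω₄ = -0.5000  →  vx = (0.06/4)·-0.5000 = -0.0075
−ω₁+ω₂+ω₃−ω₄ = -7.5000  →  vy = (0.06/4)·-7.5000 = -0.1125
−ω₁+ω₂−ω₃+ω₄ = -13.5000  →  ωz = (0.06/1.4000)·-13.5000 = -0.5786

(-0.0075, -0.1125, -0.5786)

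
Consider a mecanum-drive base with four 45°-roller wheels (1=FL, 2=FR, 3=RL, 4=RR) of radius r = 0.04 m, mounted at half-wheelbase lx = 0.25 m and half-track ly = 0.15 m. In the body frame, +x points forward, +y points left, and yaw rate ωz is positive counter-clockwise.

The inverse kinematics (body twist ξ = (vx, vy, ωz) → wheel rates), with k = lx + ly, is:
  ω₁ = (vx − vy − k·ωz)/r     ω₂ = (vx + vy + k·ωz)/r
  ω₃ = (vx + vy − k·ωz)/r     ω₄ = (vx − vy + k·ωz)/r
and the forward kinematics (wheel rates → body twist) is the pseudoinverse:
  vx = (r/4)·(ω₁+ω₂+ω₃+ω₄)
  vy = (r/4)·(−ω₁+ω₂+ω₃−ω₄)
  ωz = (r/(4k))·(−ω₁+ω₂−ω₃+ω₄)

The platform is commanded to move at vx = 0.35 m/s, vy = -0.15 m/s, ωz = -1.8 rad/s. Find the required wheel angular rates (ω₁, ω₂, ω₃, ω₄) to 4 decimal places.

(30.5000, -13.0000, 23.0000, -5.5000)

k = lx + ly = 0.25 + 0.15 = 0.4000;  k·ωz = 0.4000·-1.8 = -0.7200
ω₁ (FL) = (vx − vy − k·ωz)/r = 1.2200/0.04 = 30.5000
ω₂ (FR) = (vx + vy + k·ωz)/r = -0.5200/0.04 = -13.0000
ω₃ (RL) = (vx + vy − k·ωz)/r = 0.9200/0.04 = 23.0000
ω₄ (RR) = (vx − vy + k·ωz)/r = -0.2200/0.04 = -5.5000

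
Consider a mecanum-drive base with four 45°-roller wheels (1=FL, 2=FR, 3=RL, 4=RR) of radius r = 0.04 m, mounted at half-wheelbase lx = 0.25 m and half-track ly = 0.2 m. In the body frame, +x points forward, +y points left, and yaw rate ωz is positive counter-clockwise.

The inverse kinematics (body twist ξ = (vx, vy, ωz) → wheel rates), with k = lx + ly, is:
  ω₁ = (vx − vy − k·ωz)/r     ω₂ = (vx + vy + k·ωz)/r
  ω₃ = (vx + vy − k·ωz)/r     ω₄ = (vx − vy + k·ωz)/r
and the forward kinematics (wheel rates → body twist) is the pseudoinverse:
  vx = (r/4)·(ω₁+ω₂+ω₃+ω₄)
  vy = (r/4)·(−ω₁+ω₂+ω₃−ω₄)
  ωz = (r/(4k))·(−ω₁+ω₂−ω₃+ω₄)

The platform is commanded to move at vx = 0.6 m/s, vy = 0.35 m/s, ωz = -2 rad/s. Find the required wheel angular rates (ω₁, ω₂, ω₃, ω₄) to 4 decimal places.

k = lx + ly = 0.25 + 0.2 = 0.4500;  k·ωz = 0.4500·-2 = -0.9000
ω₁ (FL) = (vx − vy − k·ωz)/r = 1.1500/0.04 = 28.7500
ω₂ (FR) = (vx + vy + k·ωz)/r = 0.0500/0.04 = 1.2500
ω₃ (RL) = (vx + vy − k·ωz)/r = 1.8500/0.04 = 46.2500
ω₄ (RR) = (vx − vy + k·ωz)/r = -0.6500/0.04 = -16.2500

(28.7500, 1.2500, 46.2500, -16.2500)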